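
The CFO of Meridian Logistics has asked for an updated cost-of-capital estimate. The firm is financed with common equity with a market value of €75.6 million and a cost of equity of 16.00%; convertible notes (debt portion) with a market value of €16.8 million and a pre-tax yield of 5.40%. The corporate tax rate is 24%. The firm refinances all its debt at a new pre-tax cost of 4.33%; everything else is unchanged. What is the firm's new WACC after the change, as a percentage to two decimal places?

13.69%

After the change:
Total capital V = 75.6 + 16.8 = 92.4.
Equity: weight = 75.6/92.4 = 0.8182; cost = 16%.
Convertible notes (debt portion): weight = 16.8/92.4 = 0.1818; after-tax cost = 4.33% × (1 − 24%) = 3.2908%.
WACC = 0.8182 × 16.0000% + 0.1818 × 3.2908% = 13.6892%.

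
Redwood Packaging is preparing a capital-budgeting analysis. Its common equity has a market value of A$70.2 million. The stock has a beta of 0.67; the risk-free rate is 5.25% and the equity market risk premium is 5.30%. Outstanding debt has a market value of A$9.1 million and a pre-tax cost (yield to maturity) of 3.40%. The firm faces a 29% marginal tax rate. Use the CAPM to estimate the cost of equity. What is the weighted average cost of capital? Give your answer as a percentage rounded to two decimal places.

8.07%

Cost of equity via CAPM: Re = 5.25% + 0.67 × 5.3% = 8.8010%.
Total capital V = 70.2 + 9.1 = 79.3.
Equity: weight = 70.2/79.3 = 0.8852; cost = 8.801%.
Debt: weight = 9.1/79.3 = 0.1148; after-tax cost = 3.4% × (1 − 29%) = 2.4140%.
WACC = 0.8852 × 8.8010% + 0.1148 × 2.4140% = 8.0681%.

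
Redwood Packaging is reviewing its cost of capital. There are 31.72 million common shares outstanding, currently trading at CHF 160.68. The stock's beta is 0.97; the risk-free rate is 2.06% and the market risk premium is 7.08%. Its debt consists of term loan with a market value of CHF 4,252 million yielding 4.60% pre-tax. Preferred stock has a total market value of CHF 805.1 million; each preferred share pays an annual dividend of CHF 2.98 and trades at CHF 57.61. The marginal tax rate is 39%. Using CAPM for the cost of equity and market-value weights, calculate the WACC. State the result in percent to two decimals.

6.07%

Cost of equity via CAPM: Re = 2.06% + 0.97 × 7.08% = 8.9276%.
Cost of preferred: Rp = 2.98 / 57.61 = 5.1727%.
Market value of equity E = 160.68 × 31.72m = 5096.7696m.
Total capital V = 5096.7696 + 805.1 + 4252 = 10153.8696.
Equity: weight = 5096.7696/10153.8696 = 0.5020; cost = 8.9276%.
Preferred: weight = 805.1/10153.8696 = 0.0793; cost = 5.1727%.
Term loan: weight = 4252/10153.8696 = 0.4188; after-tax cost = 4.6% × (1 − 39%) = 2.8060%.
WACC = 0.5020 × 8.9276% + 0.0793 × 5.1727% + 0.4188 × 2.8060% = 6.0664%.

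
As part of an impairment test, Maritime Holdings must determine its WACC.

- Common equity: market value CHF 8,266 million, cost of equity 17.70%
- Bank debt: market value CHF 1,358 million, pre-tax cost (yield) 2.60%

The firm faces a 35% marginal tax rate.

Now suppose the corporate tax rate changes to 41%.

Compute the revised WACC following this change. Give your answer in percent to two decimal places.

After the change:
Total capital V = 8266 + 1358 = 9624.
Equity: weight = 8266/9624 = 0.8589; cost = 17.7%.
Bank debt: weight = 1358/9624 = 0.1411; after-tax cost = 2.6% × (1 − 41%) = 1.5340%.
WACC = 0.8589 × 17.7000% + 0.1411 × 1.5340% = 15.4189%.

15.42%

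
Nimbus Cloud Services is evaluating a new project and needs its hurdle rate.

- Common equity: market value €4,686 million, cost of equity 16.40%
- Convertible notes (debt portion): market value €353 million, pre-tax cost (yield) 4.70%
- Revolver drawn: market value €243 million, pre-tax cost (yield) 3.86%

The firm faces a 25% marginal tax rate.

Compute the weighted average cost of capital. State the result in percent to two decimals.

14.92%

Total capital V = 4686 + 353 + 243 = 5282.
Equity: weight = 4686/5282 = 0.8872; cost = 16.4%.
Convertible notes (debt portion): weight = 353/5282 = 0.0668; after-tax cost = 4.7% × (1 − 25%) = 3.5250%.
Revolver drawn: weight = 243/5282 = 0.0460; after-tax cost = 3.86% × (1 − 25%) = 2.8950%.
WACC = 0.8872 × 16.4000% + 0.0668 × 3.5250% + 0.0460 × 2.8950% = 14.9183%.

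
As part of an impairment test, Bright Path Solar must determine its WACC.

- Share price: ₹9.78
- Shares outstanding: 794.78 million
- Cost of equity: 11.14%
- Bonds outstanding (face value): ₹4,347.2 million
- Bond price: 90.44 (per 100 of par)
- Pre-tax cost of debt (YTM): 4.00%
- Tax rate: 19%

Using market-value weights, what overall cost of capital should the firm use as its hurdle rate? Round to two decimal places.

Market value of equity E = 9.78 × 794.78m = 7772.9484m. Market value of debt D = 4347.2m × 90.44/100 = 3931.60768m.
Total capital V = 7772.9484 + 3931.60768 = 11704.55608.
Equity: weight = 7772.9484/11704.55608 = 0.6641; cost = 11.14%.
Bonds outstanding: weight = 3931.60768/11704.55608 = 0.3359; after-tax cost = 4% × (1 − 19%) = 3.2400%.
WACC = 0.6641 × 11.1400% + 0.3359 × 3.2400% = 8.4864%.

8.49%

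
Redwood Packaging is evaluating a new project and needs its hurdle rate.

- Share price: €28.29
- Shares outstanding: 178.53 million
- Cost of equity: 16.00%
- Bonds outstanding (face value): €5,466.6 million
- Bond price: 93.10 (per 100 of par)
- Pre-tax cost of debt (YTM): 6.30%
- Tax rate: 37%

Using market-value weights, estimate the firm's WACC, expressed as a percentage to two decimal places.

9.96%

Market value of equity E = 28.29 × 178.53m = 5050.6137m. Market value of debt D = 5466.6m × 93.1/100 = 5089.4046m.
Total capital V = 5050.6137 + 5089.4046 = 10140.0183.
Equity: weight = 5050.6137/10140.0183 = 0.4981; cost = 16%.
Bonds outstanding: weight = 5089.4046/10140.0183 = 0.5019; after-tax cost = 6.3% × (1 − 37%) = 3.9690%.
WACC = 0.4981 × 16.0000% + 0.5019 × 3.9690% = 9.9615%.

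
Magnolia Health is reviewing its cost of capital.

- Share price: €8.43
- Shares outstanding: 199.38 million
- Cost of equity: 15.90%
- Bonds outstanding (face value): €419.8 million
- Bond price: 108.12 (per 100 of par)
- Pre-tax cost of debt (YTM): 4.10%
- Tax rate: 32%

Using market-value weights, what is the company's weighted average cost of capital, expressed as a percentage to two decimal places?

13.11%

Market value of equity E = 8.43 × 199.38m = 1680.7734m. Market value of debt D = 419.8m × 108.12/100 = 453.88776m.
Total capital V = 1680.7734 + 453.88776 = 2134.66116.
Equity: weight = 1680.7734/2134.66116 = 0.7874; cost = 15.9%.
Bonds outstanding: weight = 453.88776/2134.66116 = 0.2126; after-tax cost = 4.1% × (1 − 32%) = 2.7880%.
WACC = 0.7874 × 15.9000% + 0.2126 × 2.7880% = 13.1120%.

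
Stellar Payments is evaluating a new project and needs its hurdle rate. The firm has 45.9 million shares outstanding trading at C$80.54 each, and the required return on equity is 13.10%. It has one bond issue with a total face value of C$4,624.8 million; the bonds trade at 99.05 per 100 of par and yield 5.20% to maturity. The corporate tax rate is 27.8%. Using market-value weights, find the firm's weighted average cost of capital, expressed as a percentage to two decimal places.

7.93%

Market value of equity E = 80.54 × 45.9m = 3696.786m. Market value of debt D = 4624.8m × 99.05/100 = 4580.8644m.
Total capital V = 3696.786 + 4580.8644 = 8277.6504.
Equity: weight = 3696.786/8277.6504 = 0.4466; cost = 13.1%.
Bonds outstanding: weight = 4580.8644/8277.6504 = 0.5534; after-tax cost = 5.2% × (1 − 27.8%) = 3.7544%.
WACC = 0.4466 × 13.1000% + 0.5534 × 3.7544% = 7.9281%.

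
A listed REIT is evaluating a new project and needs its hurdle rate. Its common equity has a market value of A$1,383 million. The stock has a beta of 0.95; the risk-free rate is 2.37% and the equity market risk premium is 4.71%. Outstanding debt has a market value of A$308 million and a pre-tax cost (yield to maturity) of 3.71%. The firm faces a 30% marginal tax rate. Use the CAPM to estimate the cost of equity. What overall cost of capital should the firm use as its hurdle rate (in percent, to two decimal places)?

Cost of equity via CAPM: Re = 2.37% + 0.95 × 4.71% = 6.8445%.
Total capital V = 1383 + 308 = 1691.
Equity: weight = 1383/1691 = 0.8179; cost = 6.8445%.
Debt: weight = 308/1691 = 0.1821; after-tax cost = 3.71% × (1 − 30%) = 2.5970%.
WACC = 0.8179 × 6.8445% + 0.1821 × 2.5970% = 6.0709%.

6.07%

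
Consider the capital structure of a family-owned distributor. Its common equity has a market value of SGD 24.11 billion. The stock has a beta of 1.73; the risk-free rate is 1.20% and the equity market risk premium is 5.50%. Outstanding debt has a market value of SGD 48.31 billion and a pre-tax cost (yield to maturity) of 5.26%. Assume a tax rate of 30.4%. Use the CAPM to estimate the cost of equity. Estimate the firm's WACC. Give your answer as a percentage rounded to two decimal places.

6.01%

Cost of equity via CAPM: Re = 1.2% + 1.73 × 5.5% = 10.7150%.
Total capital V = 24.11 + 48.31 = 72.42.
Equity: weight = 24.11/72.42 = 0.3329; cost = 10.715%.
Debt: weight = 48.31/72.42 = 0.6671; after-tax cost = 5.26% × (1 − 30.4%) = 3.6610%.
WACC = 0.3329 × 10.7150% + 0.6671 × 3.6610% = 6.0094%.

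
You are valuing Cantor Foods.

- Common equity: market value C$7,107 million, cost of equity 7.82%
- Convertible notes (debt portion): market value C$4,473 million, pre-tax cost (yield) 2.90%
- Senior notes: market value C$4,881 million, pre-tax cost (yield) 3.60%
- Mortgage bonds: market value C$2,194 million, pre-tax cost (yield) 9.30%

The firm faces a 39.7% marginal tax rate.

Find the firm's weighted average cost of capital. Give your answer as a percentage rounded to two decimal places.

Total capital V = 7107 + 4473 + 4881 + 2194 = 18655.
Equity: weight = 7107/18655 = 0.3810; cost = 7.82%.
Convertible notes (debt portion): weight = 4473/18655 = 0.2398; after-tax cost = 2.9% × (1 − 39.7%) = 1.7487%.
Senior notes: weight = 4881/18655 = 0.2616; after-tax cost = 3.6% × (1 − 39.7%) = 2.1708%.
Mortgage bonds: weight = 2194/18655 = 0.1176; after-tax cost = 9.3% × (1 − 39.7%) = 5.6079%.
WACC = 0.3810 × 7.8200% + 0.2398 × 1.7487% + 0.2616 × 2.1708% + 0.1176 × 5.6079% = 4.6260%.

4.63%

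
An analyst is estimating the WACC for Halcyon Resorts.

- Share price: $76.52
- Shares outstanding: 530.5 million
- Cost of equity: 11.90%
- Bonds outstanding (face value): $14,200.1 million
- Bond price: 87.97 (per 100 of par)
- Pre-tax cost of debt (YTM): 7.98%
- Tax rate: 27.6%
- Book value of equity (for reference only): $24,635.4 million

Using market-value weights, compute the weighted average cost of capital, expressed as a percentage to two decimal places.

10.46%

Market value of equity E = 76.52 × 530.5m = 40593.86m. Market value of debt D = 14200.1m × 87.97/100 = 12491.82797m.
Total capital V = 40593.86 + 12491.82797 = 53085.68797.
Equity: weight = 40593.86/53085.68797 = 0.7647; cost = 11.9%.
Bonds outstanding: weight = 12491.82797/53085.68797 = 0.2353; after-tax cost = 7.98% × (1 − 27.6%) = 5.7775%.
WACC = 0.7647 × 11.9000% + 0.2353 × 5.7775% = 10.4593%.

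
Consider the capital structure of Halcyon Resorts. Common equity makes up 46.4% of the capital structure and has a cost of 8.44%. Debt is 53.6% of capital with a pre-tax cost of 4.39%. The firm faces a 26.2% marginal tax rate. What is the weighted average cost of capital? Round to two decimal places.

5.65%

After-tax cost of debt = 4.39% × (1 − 26.2%) = 3.2398%.
WACC = 0.464 × 8.4400% + 0.536 × 3.2398% = 5.6527%.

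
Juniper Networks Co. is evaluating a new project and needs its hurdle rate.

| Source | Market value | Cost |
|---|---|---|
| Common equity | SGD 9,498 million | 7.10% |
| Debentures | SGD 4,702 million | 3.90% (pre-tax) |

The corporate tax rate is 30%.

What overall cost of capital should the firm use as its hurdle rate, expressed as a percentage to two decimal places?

Total capital V = 9498 + 4702 = 14200.
Equity: weight = 9498/14200 = 0.6689; cost = 7.1%.
Debentures: weight = 4702/14200 = 0.3311; after-tax cost = 3.9% × (1 − 30%) = 2.7300%.
WACC = 0.6689 × 7.1000% + 0.3311 × 2.7300% = 5.6530%.

5.65%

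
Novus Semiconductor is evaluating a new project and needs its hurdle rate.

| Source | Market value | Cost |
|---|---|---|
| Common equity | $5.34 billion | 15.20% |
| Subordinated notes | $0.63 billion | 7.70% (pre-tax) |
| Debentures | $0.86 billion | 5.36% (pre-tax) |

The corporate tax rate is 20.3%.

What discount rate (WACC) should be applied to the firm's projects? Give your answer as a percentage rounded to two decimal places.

12.99%

Total capital V = 5.34 + 0.63 + 0.86 = 6.83.
Equity: weight = 5.34/6.83 = 0.7818; cost = 15.2%.
Subordinated notes: weight = 0.63/6.83 = 0.0922; after-tax cost = 7.7% × (1 − 20.3%) = 6.1369%.
Debentures: weight = 0.86/6.83 = 0.1259; after-tax cost = 5.36% × (1 − 20.3%) = 4.2719%.
WACC = 0.7818 × 15.2000% + 0.0922 × 6.1369% + 0.1259 × 4.2719% = 12.9880%.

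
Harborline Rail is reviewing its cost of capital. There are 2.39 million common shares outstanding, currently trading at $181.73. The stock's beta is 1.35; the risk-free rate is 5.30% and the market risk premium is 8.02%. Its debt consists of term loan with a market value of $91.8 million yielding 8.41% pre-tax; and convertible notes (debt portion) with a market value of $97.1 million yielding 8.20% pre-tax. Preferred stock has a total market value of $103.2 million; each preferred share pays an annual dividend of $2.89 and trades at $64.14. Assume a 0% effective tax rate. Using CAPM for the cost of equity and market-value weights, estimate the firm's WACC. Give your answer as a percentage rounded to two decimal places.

12.44%

Cost of equity via CAPM: Re = 5.3% + 1.35 × 8.02% = 16.1270%.
Cost of preferred: Rp = 2.89 / 64.14 = 4.5058%.
Market value of equity E = 181.73 × 2.39m = 434.3347m.
Total capital V = 434.3347 + 103.2 + 91.8 + 97.1 = 726.4347.
Equity: weight = 434.3347/726.4347 = 0.5979; cost = 16.127%.
Preferred: weight = 103.2/726.4347 = 0.1421; cost = 4.5058%.
Term loan: weight = 91.8/726.4347 = 0.1264; after-tax cost = 8.41% × (1 − 0%) = 8.4100%.
Convertible notes (debt portion): weight = 97.1/726.4347 = 0.1337; after-tax cost = 8.2% × (1 − 0%) = 8.2000%.
WACC = 0.5979 × 16.1270% + 0.1421 × 4.5058% + 0.1264 × 8.4100% + 0.1337 × 8.2000% = 12.4413%.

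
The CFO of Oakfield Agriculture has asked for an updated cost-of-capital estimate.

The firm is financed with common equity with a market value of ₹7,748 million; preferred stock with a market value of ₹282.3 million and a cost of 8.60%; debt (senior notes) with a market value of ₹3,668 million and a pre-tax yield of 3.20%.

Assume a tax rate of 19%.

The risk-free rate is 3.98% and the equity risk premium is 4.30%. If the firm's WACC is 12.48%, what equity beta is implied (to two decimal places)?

Total capital V = 7748 + 282.3 + 3668 = 11698.3.
Equity weight = 7748/11698.3 = 0.6623.
Preferred weight = 282.3/11698.3 = 0.0241.
Senior notes weight = 3668/11698.3 = 0.3135.
Debt contribution = 0.3135 × 3.2% × (1 − 19%) = 0.8127%.
Preferred contribution = 0.0241 × 8.6% = 0.2075%.
Required equity contribution = 12.48% − 1.0203% = 11.4597%  ⇒  Re = 17.3025%.
CAPM: 17.3025% = 3.98% + β × 4.3%  ⇒  β = 3.0982.

3.10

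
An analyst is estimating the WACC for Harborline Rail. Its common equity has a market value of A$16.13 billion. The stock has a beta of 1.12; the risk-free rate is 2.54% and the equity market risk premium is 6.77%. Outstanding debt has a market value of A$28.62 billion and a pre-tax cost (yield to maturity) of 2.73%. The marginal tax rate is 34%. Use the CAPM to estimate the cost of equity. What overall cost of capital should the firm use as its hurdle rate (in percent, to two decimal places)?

Cost of equity via CAPM: Re = 2.54% + 1.12 × 6.77% = 10.1224%.
Total capital V = 16.13 + 28.62 = 44.75.
Equity: weight = 16.13/44.75 = 0.3604; cost = 10.1224%.
Debt: weight = 28.62/44.75 = 0.6396; after-tax cost = 2.73% × (1 − 34%) = 1.8018%.
WACC = 0.3604 × 10.1224% + 0.6396 × 1.8018% = 4.8009%.

4.80%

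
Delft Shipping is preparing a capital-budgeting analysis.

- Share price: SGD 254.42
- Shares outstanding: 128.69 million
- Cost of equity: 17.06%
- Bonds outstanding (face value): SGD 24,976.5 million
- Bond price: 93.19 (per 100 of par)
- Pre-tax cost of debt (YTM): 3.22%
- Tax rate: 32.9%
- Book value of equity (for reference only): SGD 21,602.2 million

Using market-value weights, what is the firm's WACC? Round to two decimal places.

Market value of equity E = 254.42 × 128.69m = 32741.3098m. Market value of debt D = 24976.5m × 93.19/100 = 23275.60035m.
Total capital V = 32741.3098 + 23275.60035 = 56016.91015.
Equity: weight = 32741.3098/56016.91015 = 0.5845; cost = 17.06%.
Bonds outstanding: weight = 23275.60035/56016.91015 = 0.4155; after-tax cost = 3.22% × (1 − 32.9%) = 2.1606%.
WACC = 0.5845 × 17.0600% + 0.4155 × 2.1606% = 10.8692%.

10.87%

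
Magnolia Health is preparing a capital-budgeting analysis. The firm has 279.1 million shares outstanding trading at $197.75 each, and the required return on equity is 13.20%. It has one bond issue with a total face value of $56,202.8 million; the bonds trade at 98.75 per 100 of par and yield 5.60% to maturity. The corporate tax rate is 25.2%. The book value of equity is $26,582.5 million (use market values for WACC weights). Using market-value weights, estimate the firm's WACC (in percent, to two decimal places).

8.68%

Market value of equity E = 197.75 × 279.1m = 55192.025m. Market value of debt D = 56202.8m × 98.75/100 = 55500.265m.
Total capital V = 55192.025 + 55500.265 = 110692.29.
Equity: weight = 55192.025/110692.29 = 0.4986; cost = 13.2%.
Bonds outstanding: weight = 55500.265/110692.29 = 0.5014; after-tax cost = 5.6% × (1 − 25.2%) = 4.1888%.
WACC = 0.4986 × 13.2000% + 0.5014 × 4.1888% = 8.6819%.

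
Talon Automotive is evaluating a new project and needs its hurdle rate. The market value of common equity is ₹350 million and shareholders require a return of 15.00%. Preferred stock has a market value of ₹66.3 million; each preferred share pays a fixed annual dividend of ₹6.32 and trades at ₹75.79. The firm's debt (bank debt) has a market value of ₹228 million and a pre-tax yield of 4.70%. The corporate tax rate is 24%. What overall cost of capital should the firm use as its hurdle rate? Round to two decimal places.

Cost of preferred: Rp = 6.32 / 75.79 = 8.3388%.
Total capital V = 350 + 66.3 + 228 = 644.3.
Equity: weight = 350/644.3 = 0.5432; cost = 15%.
Preferred: weight = 66.3/644.3 = 0.1029; cost = 8.3388%.
Bank debt: weight = 228/644.3 = 0.3539; after-tax cost = 4.7% × (1 − 24%) = 3.5720%.
WACC = 0.5432 × 15.0000% + 0.1029 × 8.3388% + 0.3539 × 3.5720% = 10.2705%.

10.27%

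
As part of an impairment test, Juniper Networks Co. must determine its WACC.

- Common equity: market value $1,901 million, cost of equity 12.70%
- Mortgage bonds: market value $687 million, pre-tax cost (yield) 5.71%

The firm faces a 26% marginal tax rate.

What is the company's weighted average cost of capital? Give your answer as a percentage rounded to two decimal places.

Total capital V = 1901 + 687 = 2588.
Equity: weight = 1901/2588 = 0.7345; cost = 12.7%.
Mortgage bonds: weight = 687/2588 = 0.2655; after-tax cost = 5.71% × (1 − 26%) = 4.2254%.
WACC = 0.7345 × 12.7000% + 0.2655 × 4.2254% = 10.4504%.

10.45%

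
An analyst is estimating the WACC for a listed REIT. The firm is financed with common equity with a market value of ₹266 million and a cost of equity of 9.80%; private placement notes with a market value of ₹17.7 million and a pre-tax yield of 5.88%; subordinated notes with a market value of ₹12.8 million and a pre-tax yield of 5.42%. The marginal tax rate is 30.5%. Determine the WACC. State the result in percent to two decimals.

9.20%

Total capital V = 266 + 17.7 + 12.8 = 296.5.
Equity: weight = 266/296.5 = 0.8971; cost = 9.8%.
Private placement notes: weight = 17.7/296.5 = 0.0597; after-tax cost = 5.88% × (1 − 30.5%) = 4.0866%.
Subordinated notes: weight = 12.8/296.5 = 0.0432; after-tax cost = 5.42% × (1 − 30.5%) = 3.7669%.
WACC = 0.8971 × 9.8000% + 0.0597 × 4.0866% + 0.0432 × 3.7669% = 9.1985%.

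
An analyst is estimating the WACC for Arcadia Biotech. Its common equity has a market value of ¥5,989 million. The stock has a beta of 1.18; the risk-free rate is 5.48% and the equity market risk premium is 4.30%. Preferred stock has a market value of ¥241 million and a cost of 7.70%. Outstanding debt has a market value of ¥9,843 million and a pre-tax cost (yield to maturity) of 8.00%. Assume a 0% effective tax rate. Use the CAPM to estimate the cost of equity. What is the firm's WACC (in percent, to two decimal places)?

8.95%

Cost of equity via CAPM: Re = 5.48% + 1.18 × 4.3% = 10.5540%.
Total capital V = 5989 + 241 + 9843 = 16073.
Equity: weight = 5989/16073 = 0.3726; cost = 10.554%.
Preferred: weight = 241/16073 = 0.0150; cost = 7.7%.
Debt: weight = 9843/16073 = 0.6124; after-tax cost = 8% × (1 − 0%) = 8.0000%.
WACC = 0.3726 × 10.5540% + 0.0150 × 7.7000% + 0.6124 × 8.0000% = 8.9472%.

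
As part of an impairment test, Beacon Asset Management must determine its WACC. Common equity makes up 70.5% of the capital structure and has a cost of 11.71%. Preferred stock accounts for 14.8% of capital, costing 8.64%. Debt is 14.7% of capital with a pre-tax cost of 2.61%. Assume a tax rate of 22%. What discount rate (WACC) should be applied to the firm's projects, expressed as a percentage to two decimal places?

After-tax cost of debt = 2.61% × (1 − 22%) = 2.0358%.
WACC = 0.705 × 11.7100% + 0.148 × 8.6400% + 0.147 × 2.0358% = 9.8335%.

9.83%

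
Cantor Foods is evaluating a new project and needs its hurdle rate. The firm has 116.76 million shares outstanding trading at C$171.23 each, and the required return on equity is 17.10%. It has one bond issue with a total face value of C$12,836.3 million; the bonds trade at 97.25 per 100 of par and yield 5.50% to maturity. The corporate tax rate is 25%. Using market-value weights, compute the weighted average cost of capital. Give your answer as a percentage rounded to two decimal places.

Market value of equity E = 171.23 × 116.76m = 19992.8148m. Market value of debt D = 12836.3m × 97.25/100 = 12483.30175m.
Total capital V = 19992.8148 + 12483.30175 = 32476.11655.
Equity: weight = 19992.8148/32476.11655 = 0.6156; cost = 17.1%.
Bonds outstanding: weight = 12483.30175/32476.11655 = 0.3844; after-tax cost = 5.5% × (1 − 25%) = 4.1250%.
WACC = 0.6156 × 17.1000% + 0.3844 × 4.1250% = 12.1126%.

12.11%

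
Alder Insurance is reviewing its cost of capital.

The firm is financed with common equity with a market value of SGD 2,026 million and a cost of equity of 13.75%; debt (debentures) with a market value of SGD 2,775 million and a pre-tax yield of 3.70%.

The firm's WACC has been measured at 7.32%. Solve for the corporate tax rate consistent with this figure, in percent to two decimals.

29.04%

Total capital V = 2026 + 2775 = 4801.
Equity weight = 2026/4801 = 0.4220.
Debentures weight = 2775/4801 = 0.5780.
Equity contribution = 0.4220 × 13.75% = 5.8024%.
Debt contribution must be 7.32% − 5.8024% = 1.5176%.
0.5780 × 3.7% × (1 − T) = 1.5176%  ⇒  (1 − T) = 0.7096.
T = 29.0400%.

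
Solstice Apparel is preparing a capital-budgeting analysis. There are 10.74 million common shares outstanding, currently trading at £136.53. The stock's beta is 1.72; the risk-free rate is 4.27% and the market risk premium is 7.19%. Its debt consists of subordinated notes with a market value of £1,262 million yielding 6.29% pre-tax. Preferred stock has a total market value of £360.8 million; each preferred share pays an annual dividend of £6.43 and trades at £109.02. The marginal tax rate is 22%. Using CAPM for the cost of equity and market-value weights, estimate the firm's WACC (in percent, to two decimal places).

10.59%

Cost of equity via CAPM: Re = 4.27% + 1.72 × 7.19% = 16.6368%.
Cost of preferred: Rp = 6.43 / 109.02 = 5.8980%.
Market value of equity E = 136.53 × 10.74m = 1466.3322m.
Total capital V = 1466.3322 + 360.8 + 1262 = 3089.1322.
Equity: weight = 1466.3322/3089.1322 = 0.4747; cost = 16.6368%.
Preferred: weight = 360.8/3089.1322 = 0.1168; cost = 5.898%.
Subordinated notes: weight = 1262/3089.1322 = 0.4085; after-tax cost = 6.29% × (1 − 22%) = 4.9062%.
WACC = 0.4747 × 16.6368% + 0.1168 × 5.8980% + 0.4085 × 4.9062% = 10.5903%.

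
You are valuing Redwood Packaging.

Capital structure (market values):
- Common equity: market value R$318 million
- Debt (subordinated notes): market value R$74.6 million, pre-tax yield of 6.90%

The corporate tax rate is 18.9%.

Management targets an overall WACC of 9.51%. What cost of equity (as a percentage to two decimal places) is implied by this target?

Total capital V = 318 + 74.6 = 392.6.
Equity weight = 318/392.6 = 0.8100.
Subordinated notes weight = 74.6/392.6 = 0.1900.
Debt contribution = 0.1900 × 6.9% × (1 − 18.9%) = 1.0633%.
Required equity contribution = 9.51% − 1.0633% = 8.4467%.
Re = 8.4467% / 0.8100 = 10.4282%.

10.43%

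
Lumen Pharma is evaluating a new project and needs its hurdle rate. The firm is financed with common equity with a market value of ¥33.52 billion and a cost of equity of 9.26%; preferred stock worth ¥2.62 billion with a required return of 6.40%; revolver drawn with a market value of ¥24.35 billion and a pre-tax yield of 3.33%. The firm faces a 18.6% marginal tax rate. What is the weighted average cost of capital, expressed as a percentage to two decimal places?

Total capital V = 33.52 + 2.62 + 24.35 = 60.49.
Equity: weight = 33.52/60.49 = 0.5541; cost = 9.26%.
Preferred: weight = 2.62/60.49 = 0.0433; cost = 6.4%.
Revolver drawn: weight = 24.35/60.49 = 0.4025; after-tax cost = 3.33% × (1 − 18.6%) = 2.7106%.
WACC = 0.5541 × 9.2600% + 0.0433 × 6.4000% + 0.4025 × 2.7106% = 6.4997%.

6.50%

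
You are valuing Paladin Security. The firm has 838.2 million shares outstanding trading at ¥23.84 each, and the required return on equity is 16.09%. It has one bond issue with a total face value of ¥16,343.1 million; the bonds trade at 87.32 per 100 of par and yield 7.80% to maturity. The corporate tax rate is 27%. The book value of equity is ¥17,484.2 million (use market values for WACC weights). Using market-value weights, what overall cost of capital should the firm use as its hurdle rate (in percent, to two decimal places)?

Market value of equity E = 23.84 × 838.2m = 19982.688m. Market value of debt D = 16343.1m × 87.32/100 = 14270.79492m.
Total capital V = 19982.688 + 14270.79492 = 34253.48292.
Equity: weight = 19982.688/34253.48292 = 0.5834; cost = 16.09%.
Bonds outstanding: weight = 14270.79492/34253.48292 = 0.4166; after-tax cost = 7.8% × (1 − 27%) = 5.6940%.
WACC = 0.5834 × 16.0900% + 0.4166 × 5.6940% = 11.7588%.

11.76%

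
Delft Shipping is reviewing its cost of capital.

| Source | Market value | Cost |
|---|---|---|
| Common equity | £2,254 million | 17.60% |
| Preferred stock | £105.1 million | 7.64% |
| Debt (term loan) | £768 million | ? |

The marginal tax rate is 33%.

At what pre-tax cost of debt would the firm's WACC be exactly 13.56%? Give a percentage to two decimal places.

Total capital V = 2254 + 105.1 + 768 = 3127.1.
Equity weight = 2254/3127.1 = 0.7208.
Preferred weight = 105.1/3127.1 = 0.0336.
Term loan weight = 768/3127.1 = 0.2456.
Equity contribution = 0.7208 × 17.6% = 12.6860%.
Preferred contribution = 0.0336 × 7.64% = 0.2568%.
Remaining for debt = 13.56% − 12.9428% = 0.6172%.
Rd × (1 − 33%) × 0.2456 = 0.6172%  ⇒  Rd = 3.7510%.

3.75%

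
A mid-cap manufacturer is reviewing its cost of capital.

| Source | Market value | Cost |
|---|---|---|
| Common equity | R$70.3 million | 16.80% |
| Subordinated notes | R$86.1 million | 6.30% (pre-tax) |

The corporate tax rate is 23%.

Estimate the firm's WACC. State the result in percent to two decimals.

10.22%

Total capital V = 70.3 + 86.1 = 156.4.
Equity: weight = 70.3/156.4 = 0.4495; cost = 16.8%.
Subordinated notes: weight = 86.1/156.4 = 0.5505; after-tax cost = 6.3% × (1 − 23%) = 4.8510%.
WACC = 0.4495 × 16.8000% + 0.5505 × 4.8510% = 10.2219%.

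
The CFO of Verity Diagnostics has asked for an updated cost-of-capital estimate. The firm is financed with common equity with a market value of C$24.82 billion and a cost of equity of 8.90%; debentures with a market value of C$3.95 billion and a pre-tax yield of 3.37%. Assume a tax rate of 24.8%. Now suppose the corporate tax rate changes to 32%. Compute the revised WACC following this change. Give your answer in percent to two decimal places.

7.99%

After the change:
Total capital V = 24.82 + 3.95 = 28.77.
Equity: weight = 24.82/28.77 = 0.8627; cost = 8.9%.
Debentures: weight = 3.95/28.77 = 0.1373; after-tax cost = 3.37% × (1 − 32%) = 2.2916%.
WACC = 0.8627 × 8.9000% + 0.1373 × 2.2916% = 7.9927%.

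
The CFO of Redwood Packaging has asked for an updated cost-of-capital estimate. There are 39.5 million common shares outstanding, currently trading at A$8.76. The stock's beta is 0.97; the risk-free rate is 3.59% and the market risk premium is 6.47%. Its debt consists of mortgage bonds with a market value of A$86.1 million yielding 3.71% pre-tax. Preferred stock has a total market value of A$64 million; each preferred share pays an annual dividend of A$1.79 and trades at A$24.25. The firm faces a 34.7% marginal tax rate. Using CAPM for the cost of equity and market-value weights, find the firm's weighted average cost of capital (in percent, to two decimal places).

8.25%

Cost of equity via CAPM: Re = 3.59% + 0.97 × 6.47% = 9.8659%.
Cost of preferred: Rp = 1.79 / 24.25 = 7.3814%.
Market value of equity E = 8.76 × 39.5m = 346.02m.
Total capital V = 346.02 + 64 + 86.1 = 496.12.
Equity: weight = 346.02/496.12 = 0.6975; cost = 9.8659%.
Preferred: weight = 64/496.12 = 0.1290; cost = 7.3814%.
Mortgage bonds: weight = 86.1/496.12 = 0.1735; after-tax cost = 3.71% × (1 − 34.7%) = 2.4226%.
WACC = 0.6975 × 9.8659% + 0.1290 × 7.3814% + 0.1735 × 2.4226% = 8.2536%.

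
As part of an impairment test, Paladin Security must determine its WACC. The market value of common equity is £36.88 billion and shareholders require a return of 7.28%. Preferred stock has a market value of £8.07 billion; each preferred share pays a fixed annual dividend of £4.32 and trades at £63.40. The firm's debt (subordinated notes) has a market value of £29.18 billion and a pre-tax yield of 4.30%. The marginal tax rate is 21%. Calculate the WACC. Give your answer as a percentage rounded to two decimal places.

Cost of preferred: Rp = 4.32 / 63.4 = 6.8139%.
Total capital V = 36.88 + 8.07 + 29.18 = 74.13.
Equity: weight = 36.88/74.13 = 0.4975; cost = 7.28%.
Preferred: weight = 8.07/74.13 = 0.1089; cost = 6.8139%.
Subordinated notes: weight = 29.18/74.13 = 0.3936; after-tax cost = 4.3% × (1 − 21%) = 3.3970%.
WACC = 0.4975 × 7.2800% + 0.1089 × 6.8139% + 0.3936 × 3.3970% = 5.7008%.

5.70%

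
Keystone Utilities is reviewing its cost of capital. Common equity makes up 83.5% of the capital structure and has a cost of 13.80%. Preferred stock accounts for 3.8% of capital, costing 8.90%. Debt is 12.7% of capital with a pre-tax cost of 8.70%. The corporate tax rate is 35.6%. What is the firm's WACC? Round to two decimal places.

After-tax cost of debt = 8.7% × (1 − 35.6%) = 5.6028%.
WACC = 0.835 × 13.8000% + 0.038 × 8.9000% + 0.127 × 5.6028% = 12.5728%.

12.57%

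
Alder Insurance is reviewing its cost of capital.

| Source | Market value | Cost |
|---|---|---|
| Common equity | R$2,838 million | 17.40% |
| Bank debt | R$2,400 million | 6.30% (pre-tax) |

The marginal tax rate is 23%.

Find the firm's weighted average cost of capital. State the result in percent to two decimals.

Total capital V = 2838 + 2400 = 5238.
Equity: weight = 2838/5238 = 0.5418; cost = 17.4%.
Bank debt: weight = 2400/5238 = 0.4582; after-tax cost = 6.3% × (1 − 23%) = 4.8510%.
WACC = 0.5418 × 17.4000% + 0.4582 × 4.8510% = 11.6502%.

11.65%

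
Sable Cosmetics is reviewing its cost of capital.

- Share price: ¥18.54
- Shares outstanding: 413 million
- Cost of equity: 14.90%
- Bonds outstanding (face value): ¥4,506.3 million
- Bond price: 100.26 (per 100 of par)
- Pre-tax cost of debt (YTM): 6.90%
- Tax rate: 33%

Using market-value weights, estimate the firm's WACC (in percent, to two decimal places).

11.09%

Market value of equity E = 18.54 × 413m = 7657.02m. Market value of debt D = 4506.3m × 100.26/100 = 4518.01638m.
Total capital V = 7657.02 + 4518.01638 = 12175.03638.
Equity: weight = 7657.02/12175.03638 = 0.6289; cost = 14.9%.
Bonds outstanding: weight = 4518.01638/12175.03638 = 0.3711; after-tax cost = 6.9% × (1 − 33%) = 4.6230%.
WACC = 0.6289 × 14.9000% + 0.3711 × 4.6230% = 11.0863%.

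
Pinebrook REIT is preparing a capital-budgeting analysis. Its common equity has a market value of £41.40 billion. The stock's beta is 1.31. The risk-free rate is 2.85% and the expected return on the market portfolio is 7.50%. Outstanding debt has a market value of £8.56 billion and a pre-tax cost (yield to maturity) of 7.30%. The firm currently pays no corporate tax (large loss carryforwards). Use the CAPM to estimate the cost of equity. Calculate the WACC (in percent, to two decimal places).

Market risk premium = 7.5% − 2.85% = 4.65%.
Cost of equity via CAPM: Re = 2.85% + 1.31 × 4.65% = 8.9415%.
Total capital V = 41.4 + 8.56 = 49.96.
Equity: weight = 41.4/49.96 = 0.8287; cost = 8.9415%.
Debt: weight = 8.56/49.96 = 0.1713; after-tax cost = 7.3% × (1 − 0%) = 7.3000%.
WACC = 0.8287 × 8.9415% + 0.1713 × 7.3000% = 8.6603%.

8.66%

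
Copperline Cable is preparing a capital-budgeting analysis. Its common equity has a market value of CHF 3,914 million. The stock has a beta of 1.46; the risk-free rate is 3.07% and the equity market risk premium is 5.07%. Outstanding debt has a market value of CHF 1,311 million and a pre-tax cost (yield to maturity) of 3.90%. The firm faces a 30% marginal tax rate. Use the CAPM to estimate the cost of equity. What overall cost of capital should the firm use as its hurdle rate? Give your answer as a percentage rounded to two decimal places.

Cost of equity via CAPM: Re = 3.07% + 1.46 × 5.07% = 10.4722%.
Total capital V = 3914 + 1311 = 5225.
Equity: weight = 3914/5225 = 0.7491; cost = 10.4722%.
Debt: weight = 1311/5225 = 0.2509; after-tax cost = 3.9% × (1 − 30%) = 2.7300%.
WACC = 0.7491 × 10.4722% + 0.2509 × 2.7300% = 8.5296%.

8.53%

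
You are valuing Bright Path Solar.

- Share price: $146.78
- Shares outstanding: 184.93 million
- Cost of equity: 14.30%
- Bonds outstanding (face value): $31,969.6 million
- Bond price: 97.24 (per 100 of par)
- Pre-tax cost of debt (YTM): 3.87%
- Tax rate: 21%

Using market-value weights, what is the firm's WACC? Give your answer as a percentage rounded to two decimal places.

Market value of equity E = 146.78 × 184.93m = 27144.0254m. Market value of debt D = 31969.6m × 97.24/100 = 31087.23904m.
Total capital V = 27144.0254 + 31087.23904 = 58231.26444.
Equity: weight = 27144.0254/58231.26444 = 0.4661; cost = 14.3%.
Bonds outstanding: weight = 31087.23904/58231.26444 = 0.5339; after-tax cost = 3.87% × (1 − 21%) = 3.0573%.
WACC = 0.4661 × 14.3000% + 0.5339 × 3.0573% = 8.2980%.

8.30%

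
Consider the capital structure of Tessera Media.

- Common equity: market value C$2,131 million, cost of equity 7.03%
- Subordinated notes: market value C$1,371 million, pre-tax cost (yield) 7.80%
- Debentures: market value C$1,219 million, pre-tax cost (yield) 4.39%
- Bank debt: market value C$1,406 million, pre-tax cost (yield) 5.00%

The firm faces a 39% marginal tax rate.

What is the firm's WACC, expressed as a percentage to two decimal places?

Total capital V = 2131 + 1371 + 1219 + 1406 = 6127.
Equity: weight = 2131/6127 = 0.3478; cost = 7.03%.
Subordinated notes: weight = 1371/6127 = 0.2238; after-tax cost = 7.8% × (1 − 39%) = 4.7580%.
Debentures: weight = 1219/6127 = 0.1990; after-tax cost = 4.39% × (1 − 39%) = 2.6779%.
Bank debt: weight = 1406/6127 = 0.2295; after-tax cost = 5% × (1 − 39%) = 3.0500%.
WACC = 0.3478 × 7.0300% + 0.2238 × 4.7580% + 0.1990 × 2.6779% + 0.2295 × 3.0500% = 4.7424%.

4.74%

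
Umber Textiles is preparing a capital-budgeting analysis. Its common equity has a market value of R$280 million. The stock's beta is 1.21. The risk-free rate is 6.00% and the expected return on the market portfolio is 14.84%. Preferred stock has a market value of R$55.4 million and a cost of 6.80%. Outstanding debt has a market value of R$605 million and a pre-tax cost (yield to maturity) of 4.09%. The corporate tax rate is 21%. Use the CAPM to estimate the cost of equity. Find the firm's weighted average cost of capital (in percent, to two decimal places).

7.45%

Market risk premium = 14.84% − 6.0% = 8.84%.
Cost of equity via CAPM: Re = 6.0% + 1.21 × 8.84% = 16.6964%.
Total capital V = 280 + 55.4 + 605 = 940.4.
Equity: weight = 280/940.4 = 0.2977; cost = 16.6964%.
Preferred: weight = 55.4/940.4 = 0.0589; cost = 6.8%.
Debt: weight = 605/940.4 = 0.6433; after-tax cost = 4.09% × (1 − 21%) = 3.2311%.
WACC = 0.2977 × 16.6964% + 0.0589 × 6.8000% + 0.6433 × 3.2311% = 7.4506%.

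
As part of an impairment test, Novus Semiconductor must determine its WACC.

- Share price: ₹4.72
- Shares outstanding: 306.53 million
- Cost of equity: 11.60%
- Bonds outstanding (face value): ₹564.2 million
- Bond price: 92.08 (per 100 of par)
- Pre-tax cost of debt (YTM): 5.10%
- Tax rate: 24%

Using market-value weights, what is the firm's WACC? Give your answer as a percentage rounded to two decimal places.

Market value of equity E = 4.72 × 306.53m = 1446.8216m. Market value of debt D = 564.2m × 92.08/100 = 519.51536m.
Total capital V = 1446.8216 + 519.51536 = 1966.33696.
Equity: weight = 1446.8216/1966.33696 = 0.7358; cost = 11.6%.
Bonds outstanding: weight = 519.51536/1966.33696 = 0.2642; after-tax cost = 5.1% × (1 − 24%) = 3.8760%.
WACC = 0.7358 × 11.6000% + 0.2642 × 3.8760% = 9.5593%.

9.56%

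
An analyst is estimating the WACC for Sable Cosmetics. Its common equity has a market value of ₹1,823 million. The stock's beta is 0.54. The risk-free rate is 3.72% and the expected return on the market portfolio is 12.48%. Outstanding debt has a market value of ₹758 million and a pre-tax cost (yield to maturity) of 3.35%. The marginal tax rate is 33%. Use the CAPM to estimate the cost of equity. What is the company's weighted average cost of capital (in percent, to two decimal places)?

Market risk premium = 12.48% − 3.72% = 8.76%.
Cost of equity via CAPM: Re = 3.72% + 0.54 × 8.76% = 8.4504%.
Total capital V = 1823 + 758 = 2581.
Equity: weight = 1823/2581 = 0.7063; cost = 8.4504%.
Debt: weight = 758/2581 = 0.2937; after-tax cost = 3.35% × (1 − 33%) = 2.2445%.
WACC = 0.7063 × 8.4504% + 0.2937 × 2.2445% = 6.6278%.

6.63%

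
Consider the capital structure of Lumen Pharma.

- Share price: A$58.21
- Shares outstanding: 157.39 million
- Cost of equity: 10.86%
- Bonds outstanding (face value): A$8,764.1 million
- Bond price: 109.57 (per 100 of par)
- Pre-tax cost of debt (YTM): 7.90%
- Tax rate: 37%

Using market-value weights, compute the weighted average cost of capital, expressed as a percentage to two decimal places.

Market value of equity E = 58.21 × 157.39m = 9161.6719m. Market value of debt D = 8764.1m × 109.57/100 = 9602.82437m.
Total capital V = 9161.6719 + 9602.82437 = 18764.49627.
Equity: weight = 9161.6719/18764.49627 = 0.4882; cost = 10.86%.
Bonds outstanding: weight = 9602.82437/18764.49627 = 0.5118; after-tax cost = 7.9% × (1 − 37%) = 4.9770%.
WACC = 0.4882 × 10.8600% + 0.5118 × 4.9770% = 7.8493%.

7.85%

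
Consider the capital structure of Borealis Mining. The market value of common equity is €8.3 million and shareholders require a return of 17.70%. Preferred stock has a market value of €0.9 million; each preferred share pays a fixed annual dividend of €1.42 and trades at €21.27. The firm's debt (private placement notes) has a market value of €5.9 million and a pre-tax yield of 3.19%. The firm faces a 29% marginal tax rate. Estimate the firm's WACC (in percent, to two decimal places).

Cost of preferred: Rp = 1.42 / 21.27 = 6.6761%.
Total capital V = 8.3 + 0.9 + 5.9 = 15.1.
Equity: weight = 8.3/15.1 = 0.5497; cost = 17.7%.
Preferred: weight = 0.9/15.1 = 0.0596; cost = 6.6761%.
Private placement notes: weight = 5.9/15.1 = 0.3907; after-tax cost = 3.19% × (1 − 29%) = 2.2649%.
WACC = 0.5497 × 17.7000% + 0.0596 × 6.6761% + 0.3907 × 2.2649% = 11.0120%.

11.01%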